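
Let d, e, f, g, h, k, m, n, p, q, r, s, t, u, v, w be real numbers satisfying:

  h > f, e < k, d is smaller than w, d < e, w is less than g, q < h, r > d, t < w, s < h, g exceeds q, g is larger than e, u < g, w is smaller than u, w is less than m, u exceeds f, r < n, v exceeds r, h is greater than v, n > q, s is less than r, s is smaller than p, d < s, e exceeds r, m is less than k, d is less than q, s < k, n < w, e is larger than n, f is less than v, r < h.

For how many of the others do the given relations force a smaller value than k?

Directly below k: s, e, m.
One step further: d, r, n, w (7 so far).
One step further: q, t (9 so far).
No other element is forced below k by the given relations, so the count is 9.

9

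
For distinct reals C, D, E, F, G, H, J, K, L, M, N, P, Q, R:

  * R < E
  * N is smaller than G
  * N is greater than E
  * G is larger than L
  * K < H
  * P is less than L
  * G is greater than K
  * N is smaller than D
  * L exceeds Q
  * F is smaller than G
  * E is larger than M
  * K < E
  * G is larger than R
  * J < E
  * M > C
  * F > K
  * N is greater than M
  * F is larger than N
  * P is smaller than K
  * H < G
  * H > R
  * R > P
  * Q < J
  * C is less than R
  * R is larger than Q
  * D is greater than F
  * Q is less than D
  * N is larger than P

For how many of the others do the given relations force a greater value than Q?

9

From Q the given relations immediately reach J, R, L, D.
From those, H, E, G — 7 in total.
From those, N — 8 in total.
From those, F — 9 in total.
No other element is forced above Q by the given relations, so the count is 9.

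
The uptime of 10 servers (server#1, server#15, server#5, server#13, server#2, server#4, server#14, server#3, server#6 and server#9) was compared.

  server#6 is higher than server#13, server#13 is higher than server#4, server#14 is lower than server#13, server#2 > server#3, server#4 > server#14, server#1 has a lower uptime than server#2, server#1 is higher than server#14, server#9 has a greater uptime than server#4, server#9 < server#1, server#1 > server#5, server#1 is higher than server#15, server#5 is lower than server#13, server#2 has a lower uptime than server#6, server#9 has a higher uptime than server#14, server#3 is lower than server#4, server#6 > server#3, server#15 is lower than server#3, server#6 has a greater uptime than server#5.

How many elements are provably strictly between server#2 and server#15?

4

Chaining upward from server#15 reaches: server#3, server#4, server#13, server#9, server#1, server#6.
Chaining downward from server#2 reaches: server#3, server#5, server#14, server#4, server#9, server#1.
Strictly between server#15 and server#2 are those in both lists: server#3, server#4, server#9, server#1 — 4 elements.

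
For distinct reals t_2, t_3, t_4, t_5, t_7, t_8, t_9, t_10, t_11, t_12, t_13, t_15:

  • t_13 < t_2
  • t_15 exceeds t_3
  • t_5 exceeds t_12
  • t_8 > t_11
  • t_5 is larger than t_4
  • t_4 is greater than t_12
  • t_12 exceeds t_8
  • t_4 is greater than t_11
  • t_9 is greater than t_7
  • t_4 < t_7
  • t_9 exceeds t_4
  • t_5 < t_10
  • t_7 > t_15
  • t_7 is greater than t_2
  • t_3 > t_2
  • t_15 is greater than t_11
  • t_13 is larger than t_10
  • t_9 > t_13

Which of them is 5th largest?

Chaining the given pairs: t_11 < t_8 < t_12 < t_4 < t_5 < t_10 < t_13 < t_2 < t_3 < t_15 < t_7 < t_9.
Counting 5 from the largest end gives t_2.

t_2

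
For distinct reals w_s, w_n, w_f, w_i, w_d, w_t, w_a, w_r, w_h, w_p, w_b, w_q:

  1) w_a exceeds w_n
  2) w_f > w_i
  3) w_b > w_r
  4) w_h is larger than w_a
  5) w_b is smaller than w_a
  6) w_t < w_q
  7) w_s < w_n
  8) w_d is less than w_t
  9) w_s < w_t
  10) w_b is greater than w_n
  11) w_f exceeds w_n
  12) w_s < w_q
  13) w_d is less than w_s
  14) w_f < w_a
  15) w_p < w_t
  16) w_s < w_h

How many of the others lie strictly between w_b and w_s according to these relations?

1

The relations place w_s below w_b. An element lies strictly between them when it is forced above w_s and also forced below w_b.
Above w_s: {w_t, w_n, w_q, w_f, w_a, w_h}. Below w_b: {w_r, w_d, w_n}.
Intersection: {w_n} — 1.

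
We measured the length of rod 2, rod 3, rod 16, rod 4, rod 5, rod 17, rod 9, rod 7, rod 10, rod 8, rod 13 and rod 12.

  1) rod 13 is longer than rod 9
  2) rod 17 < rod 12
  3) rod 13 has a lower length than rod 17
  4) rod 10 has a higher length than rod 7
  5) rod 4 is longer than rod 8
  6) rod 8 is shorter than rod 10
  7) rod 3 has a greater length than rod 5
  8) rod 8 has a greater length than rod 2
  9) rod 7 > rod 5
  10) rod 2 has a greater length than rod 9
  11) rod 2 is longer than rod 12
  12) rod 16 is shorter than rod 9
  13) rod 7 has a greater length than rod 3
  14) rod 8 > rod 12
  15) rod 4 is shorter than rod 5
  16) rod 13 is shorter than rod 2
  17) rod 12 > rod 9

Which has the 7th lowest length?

rod 8

Chaining the given pairs: rod 16 < rod 9 < rod 13 < rod 17 < rod 12 < rod 2 < rod 8 < rod 4 < rod 5 < rod 3 < rod 7 < rod 10.
Counting 7 from the smallest end gives rod 8.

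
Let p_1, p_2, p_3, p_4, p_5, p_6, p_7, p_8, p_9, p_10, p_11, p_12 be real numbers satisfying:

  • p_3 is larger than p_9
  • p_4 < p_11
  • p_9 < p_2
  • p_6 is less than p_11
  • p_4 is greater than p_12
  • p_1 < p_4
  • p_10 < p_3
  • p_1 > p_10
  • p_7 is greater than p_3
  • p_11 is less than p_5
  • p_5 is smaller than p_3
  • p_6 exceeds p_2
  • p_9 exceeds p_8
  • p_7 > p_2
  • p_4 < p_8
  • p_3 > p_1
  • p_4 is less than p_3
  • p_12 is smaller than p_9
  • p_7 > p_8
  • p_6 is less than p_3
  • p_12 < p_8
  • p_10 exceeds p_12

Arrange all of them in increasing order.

Nothing is placed below p_12, so it is least; from there p_12 < p_10; p_10 < p_1; p_1 < p_4; p_4 < p_8; p_8 < p_9; p_9 < p_2; p_2 < p_6; p_6 < p_11; p_11 < p_5; p_5 < p_3; p_3 < p_7, each given directly.

p_12 < p_10 < p_1 < p_4 < p_8 < p_9 < p_2 < p_6 < p_11 < p_5 < p_3 < p_7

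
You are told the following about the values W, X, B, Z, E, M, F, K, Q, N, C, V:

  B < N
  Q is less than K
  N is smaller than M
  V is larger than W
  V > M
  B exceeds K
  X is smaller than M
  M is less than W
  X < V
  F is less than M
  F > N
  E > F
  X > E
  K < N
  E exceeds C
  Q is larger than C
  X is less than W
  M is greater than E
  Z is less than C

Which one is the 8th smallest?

Chaining the given pairs: Z < C < Q < K < B < N < F < E < X < M < W < V.
The 8th smallest is E.

E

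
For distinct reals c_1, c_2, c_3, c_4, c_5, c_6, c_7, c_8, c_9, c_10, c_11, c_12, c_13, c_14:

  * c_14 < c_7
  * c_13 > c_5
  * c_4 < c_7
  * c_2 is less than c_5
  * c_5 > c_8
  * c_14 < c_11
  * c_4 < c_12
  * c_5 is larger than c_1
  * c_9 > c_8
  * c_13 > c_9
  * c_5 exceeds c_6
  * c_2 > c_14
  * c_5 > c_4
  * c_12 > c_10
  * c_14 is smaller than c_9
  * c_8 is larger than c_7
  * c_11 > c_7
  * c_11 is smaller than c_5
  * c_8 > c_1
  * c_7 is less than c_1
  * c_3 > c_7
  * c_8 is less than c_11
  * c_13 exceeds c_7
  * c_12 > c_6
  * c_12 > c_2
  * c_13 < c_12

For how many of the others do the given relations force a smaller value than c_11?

Directly below c_11: c_14, c_7, c_8.
One step further: c_4, c_1 (5 so far).
Nothing else is reachable below c_11; 5 in all.

5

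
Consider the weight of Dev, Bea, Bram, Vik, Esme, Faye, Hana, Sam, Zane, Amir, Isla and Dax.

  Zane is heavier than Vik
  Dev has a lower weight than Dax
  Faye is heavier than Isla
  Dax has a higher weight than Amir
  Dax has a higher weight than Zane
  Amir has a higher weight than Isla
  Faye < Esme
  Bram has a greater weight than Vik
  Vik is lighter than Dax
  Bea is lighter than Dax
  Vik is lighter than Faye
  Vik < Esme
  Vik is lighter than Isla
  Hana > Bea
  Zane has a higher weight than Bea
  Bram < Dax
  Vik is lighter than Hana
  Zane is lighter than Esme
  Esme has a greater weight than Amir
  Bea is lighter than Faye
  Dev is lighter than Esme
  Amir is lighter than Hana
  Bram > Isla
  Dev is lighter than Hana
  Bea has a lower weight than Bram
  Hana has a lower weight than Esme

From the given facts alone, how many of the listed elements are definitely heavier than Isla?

6

The elements the relations force above Isla are Bram, Amir, Hana, Faye, Esme, Dax — no chain reaches any other.
That is 6.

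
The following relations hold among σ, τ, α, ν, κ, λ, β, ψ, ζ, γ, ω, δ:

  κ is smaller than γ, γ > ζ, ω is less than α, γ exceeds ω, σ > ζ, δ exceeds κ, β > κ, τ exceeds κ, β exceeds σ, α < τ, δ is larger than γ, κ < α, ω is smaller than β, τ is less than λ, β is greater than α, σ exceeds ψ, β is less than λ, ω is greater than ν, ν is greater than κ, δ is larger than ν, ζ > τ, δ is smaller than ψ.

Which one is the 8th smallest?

δ

The consecutive relations fix a unique order: κ < ν < ω < α < τ < ζ < γ < δ < ψ < σ < β < λ.
Counting 8 from the smallest end gives δ.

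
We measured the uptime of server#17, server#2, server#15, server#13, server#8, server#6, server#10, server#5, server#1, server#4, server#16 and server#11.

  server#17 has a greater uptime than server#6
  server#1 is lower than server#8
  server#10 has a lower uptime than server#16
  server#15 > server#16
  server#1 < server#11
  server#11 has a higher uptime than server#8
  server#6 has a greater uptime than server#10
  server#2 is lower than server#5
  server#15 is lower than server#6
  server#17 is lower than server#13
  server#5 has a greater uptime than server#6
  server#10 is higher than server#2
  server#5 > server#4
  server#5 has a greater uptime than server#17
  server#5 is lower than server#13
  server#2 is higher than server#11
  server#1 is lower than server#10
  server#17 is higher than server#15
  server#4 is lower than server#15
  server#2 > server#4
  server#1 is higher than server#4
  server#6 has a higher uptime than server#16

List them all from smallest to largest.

Each adjacent pair is fixed by a given relation: server#4 < server#1; server#1 < server#8; server#8 < server#11; server#11 < server#2; server#2 < server#10; server#10 < server#16; server#16 < server#15; server#15 < server#6; server#6 < server#17; server#17 < server#5; server#5 < server#13. Chaining them end to end gives the full order.

server#4 < server#1 < server#8 < server#11 < server#2 < server#10 < server#16 < server#15 < server#6 < server#17 < server#5 < server#13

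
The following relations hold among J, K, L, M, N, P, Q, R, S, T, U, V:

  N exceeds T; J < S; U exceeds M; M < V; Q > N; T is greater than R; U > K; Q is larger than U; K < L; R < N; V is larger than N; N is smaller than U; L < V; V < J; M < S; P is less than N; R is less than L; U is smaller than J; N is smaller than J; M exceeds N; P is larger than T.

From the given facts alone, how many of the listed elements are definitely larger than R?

10

The elements the relations force above R are T, P, N, M, U, L, Q, V, J, S — no chain reaches any other.
That is 10.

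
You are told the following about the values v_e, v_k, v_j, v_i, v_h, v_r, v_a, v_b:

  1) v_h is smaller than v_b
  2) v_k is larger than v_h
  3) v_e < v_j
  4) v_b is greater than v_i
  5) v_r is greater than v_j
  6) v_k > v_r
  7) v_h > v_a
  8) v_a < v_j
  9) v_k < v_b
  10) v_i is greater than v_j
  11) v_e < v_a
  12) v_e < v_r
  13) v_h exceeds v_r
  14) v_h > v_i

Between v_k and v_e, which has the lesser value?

v_e < v_a and v_a < v_j give v_e < v_j.
Then v_j < v_i extends the chain to v_i.
Then v_i < v_h extends the chain to v_h.
Then v_h < v_k extends the chain to v_k.
So v_e < v_k; v_e is the smaller of the two.

v_e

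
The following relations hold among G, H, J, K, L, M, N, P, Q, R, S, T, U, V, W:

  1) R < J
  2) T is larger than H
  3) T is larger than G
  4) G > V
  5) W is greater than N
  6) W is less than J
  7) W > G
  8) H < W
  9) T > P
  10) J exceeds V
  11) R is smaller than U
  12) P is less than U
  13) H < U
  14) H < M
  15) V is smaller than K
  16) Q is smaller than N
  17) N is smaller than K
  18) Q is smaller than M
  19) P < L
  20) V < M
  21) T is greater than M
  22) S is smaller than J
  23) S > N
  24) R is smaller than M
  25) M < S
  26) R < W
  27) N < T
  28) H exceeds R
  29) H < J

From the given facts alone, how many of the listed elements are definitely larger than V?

7

The elements the relations force above V are K, G, M, S, W, J, T — no chain reaches any other.
That is 7.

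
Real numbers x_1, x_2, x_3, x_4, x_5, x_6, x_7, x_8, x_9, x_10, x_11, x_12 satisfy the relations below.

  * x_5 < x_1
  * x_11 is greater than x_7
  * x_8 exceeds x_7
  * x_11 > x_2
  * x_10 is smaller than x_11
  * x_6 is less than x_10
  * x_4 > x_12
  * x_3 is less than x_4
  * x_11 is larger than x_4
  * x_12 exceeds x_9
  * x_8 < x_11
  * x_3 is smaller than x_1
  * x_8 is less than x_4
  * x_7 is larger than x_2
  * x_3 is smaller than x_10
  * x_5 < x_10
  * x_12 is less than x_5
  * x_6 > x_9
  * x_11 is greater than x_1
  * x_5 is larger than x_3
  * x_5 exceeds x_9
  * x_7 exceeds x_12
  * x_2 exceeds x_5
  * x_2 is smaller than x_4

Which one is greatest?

x_9 is not greatest since x_9 < x_12; x_12 is not greatest since x_12 < x_5; x_3 is not greatest since x_3 < x_1; x_6 is not greatest since x_6 < x_10; x_5 is not greatest since x_5 < x_2; x_1 is not greatest since x_1 < x_11; x_2 is not greatest since x_2 < x_11; x_7 is not greatest since x_7 < x_8; x_10 is not greatest since x_10 < x_11; x_8 is not greatest since x_8 < x_11; x_4 is not greatest since x_4 < x_11.
Only x_11 has nothing above it, so x_11 is the greatest.

x_11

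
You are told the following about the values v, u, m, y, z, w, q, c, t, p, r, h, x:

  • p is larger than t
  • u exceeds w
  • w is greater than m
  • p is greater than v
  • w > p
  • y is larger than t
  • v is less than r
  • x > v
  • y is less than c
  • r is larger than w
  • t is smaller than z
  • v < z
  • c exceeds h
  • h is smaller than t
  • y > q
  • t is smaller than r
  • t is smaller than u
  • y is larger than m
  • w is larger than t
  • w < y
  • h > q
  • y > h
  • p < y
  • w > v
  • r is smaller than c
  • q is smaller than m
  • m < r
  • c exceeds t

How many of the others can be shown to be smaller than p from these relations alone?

Directly below p: t, v.
One step further: h (3 so far).
One step further: q (4 so far).
No other element is forced below p by the given relations, so the count is 4.

4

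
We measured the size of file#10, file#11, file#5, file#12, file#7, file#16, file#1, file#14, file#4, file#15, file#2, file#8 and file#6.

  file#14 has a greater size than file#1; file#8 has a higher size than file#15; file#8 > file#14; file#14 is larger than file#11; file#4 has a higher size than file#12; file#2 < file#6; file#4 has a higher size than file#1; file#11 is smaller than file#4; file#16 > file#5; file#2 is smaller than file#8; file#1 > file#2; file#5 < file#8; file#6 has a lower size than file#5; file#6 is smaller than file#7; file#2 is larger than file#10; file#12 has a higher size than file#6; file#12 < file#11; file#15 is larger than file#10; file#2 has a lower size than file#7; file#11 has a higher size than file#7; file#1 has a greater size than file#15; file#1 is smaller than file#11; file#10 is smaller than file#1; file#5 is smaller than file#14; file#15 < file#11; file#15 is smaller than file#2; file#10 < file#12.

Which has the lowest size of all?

file#15 is not least since file#10 < file#15; file#2 is not least since file#10 < file#2; file#6 is not least since file#2 < file#6; file#1 is not least since file#2 < file#1; file#5 is not least since file#6 < file#5; file#12 is not least since file#6 < file#12; file#7 is not least since file#6 < file#7; file#11 is not least since file#12 < file#11; file#16 is not least since file#5 < file#16; file#14 is not least since file#5 < file#14; file#8 is not least since file#2 < file#8; file#4 is not least since file#12 < file#4.
Only file#10 has nothing below it, so file#10 is the lowest size.

file#10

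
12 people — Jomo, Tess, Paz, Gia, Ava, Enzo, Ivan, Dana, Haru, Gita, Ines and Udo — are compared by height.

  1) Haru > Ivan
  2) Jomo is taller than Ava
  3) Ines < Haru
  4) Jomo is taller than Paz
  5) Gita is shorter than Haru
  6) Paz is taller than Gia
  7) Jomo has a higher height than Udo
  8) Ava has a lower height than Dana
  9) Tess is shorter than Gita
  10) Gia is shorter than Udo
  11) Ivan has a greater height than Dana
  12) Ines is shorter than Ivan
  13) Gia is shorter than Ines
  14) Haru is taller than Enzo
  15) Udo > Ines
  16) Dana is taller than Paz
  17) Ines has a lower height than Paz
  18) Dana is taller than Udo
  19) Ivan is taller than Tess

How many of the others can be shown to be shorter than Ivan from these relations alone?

7

The elements the relations force below Ivan are Gia, Ava, Ines, Paz, Tess, Udo, Dana — no chain reaches any other.
That is 7.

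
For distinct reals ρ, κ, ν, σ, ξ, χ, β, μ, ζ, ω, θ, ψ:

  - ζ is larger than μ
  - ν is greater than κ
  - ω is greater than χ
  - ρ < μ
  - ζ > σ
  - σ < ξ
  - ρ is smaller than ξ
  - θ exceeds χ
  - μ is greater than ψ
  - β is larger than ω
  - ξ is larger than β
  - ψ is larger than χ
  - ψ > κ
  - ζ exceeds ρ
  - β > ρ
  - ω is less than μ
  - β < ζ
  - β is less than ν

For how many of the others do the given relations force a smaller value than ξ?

5

From ξ the given relations immediately reach ρ, β, σ.
From those, ω — 4 in total.
From those, χ — 5 in total.
Nothing else is reachable below ξ; 5 in all.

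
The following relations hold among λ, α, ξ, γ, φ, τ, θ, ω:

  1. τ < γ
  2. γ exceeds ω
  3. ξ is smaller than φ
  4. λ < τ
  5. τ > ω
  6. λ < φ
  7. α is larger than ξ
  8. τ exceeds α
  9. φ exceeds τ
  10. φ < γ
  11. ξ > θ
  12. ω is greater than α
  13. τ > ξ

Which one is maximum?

γ

Chaining downward from γ: directly below it, ω, τ, φ; then λ, ξ, α; then θ.
That covers every other element, and nothing is given above γ, so γ is the maximum.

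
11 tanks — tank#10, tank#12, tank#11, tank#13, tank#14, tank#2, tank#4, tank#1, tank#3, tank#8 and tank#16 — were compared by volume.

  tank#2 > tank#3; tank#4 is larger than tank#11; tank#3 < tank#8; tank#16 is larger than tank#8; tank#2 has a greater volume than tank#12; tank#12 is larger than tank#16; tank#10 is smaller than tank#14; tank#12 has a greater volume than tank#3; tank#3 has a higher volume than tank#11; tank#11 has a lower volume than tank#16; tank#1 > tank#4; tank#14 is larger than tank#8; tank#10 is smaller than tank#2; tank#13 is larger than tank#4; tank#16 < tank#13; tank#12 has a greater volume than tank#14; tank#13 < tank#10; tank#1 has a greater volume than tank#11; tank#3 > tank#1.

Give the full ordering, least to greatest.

The consecutive links are each given: tank#11 < tank#4; tank#4 < tank#1; tank#1 < tank#3; tank#3 < tank#8; tank#8 < tank#16; tank#16 < tank#13; tank#13 < tank#10; tank#10 < tank#14; tank#14 < tank#12; tank#12 < tank#2.

tank#11 < tank#4 < tank#1 < tank#3 < tank#8 < tank#16 < tank#13 < tank#10 < tank#14 < tank#12 < tank#2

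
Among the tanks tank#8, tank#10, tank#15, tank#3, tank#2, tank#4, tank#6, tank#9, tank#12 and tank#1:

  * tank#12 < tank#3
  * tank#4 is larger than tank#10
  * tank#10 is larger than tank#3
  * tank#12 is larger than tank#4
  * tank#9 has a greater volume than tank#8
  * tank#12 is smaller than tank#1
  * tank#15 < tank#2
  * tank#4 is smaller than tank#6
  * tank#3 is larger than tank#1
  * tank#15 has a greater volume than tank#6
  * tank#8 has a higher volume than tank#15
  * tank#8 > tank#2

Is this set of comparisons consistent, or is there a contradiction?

Chaining the given relations yields tank#12 < tank#1 < tank#3 < tank#10 < tank#4, so tank#12 < tank#4. But one relation states tank#4 < tank#12. These cannot both hold.

inconsistent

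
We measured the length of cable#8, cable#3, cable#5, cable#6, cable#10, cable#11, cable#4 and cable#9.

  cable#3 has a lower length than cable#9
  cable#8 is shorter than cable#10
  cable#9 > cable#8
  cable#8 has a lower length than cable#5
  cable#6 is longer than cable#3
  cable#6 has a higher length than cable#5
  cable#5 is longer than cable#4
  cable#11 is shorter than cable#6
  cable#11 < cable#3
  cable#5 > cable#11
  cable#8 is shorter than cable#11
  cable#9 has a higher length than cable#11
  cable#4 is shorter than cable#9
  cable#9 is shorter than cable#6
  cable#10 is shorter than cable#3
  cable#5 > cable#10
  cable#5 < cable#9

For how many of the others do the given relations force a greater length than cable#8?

6

From cable#8 the given relations immediately reach cable#11, cable#10, cable#5, cable#9.
From those, cable#3, cable#6 — 6 in total.
No other element is forced above cable#8 by the given relations, so the count is 6.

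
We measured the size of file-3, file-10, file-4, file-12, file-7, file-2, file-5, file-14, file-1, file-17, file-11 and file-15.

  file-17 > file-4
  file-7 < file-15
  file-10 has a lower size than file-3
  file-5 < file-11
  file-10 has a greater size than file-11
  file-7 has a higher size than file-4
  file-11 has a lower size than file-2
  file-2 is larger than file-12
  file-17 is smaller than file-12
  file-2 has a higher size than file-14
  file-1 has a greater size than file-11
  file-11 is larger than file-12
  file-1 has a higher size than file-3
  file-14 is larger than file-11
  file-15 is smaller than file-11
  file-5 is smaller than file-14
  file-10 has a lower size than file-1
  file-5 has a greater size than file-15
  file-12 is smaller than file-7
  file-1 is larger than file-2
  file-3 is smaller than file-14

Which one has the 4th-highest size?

file-3

Piecing the relations together gives one ordering: file-4 < file-17 < file-12 < file-7 < file-15 < file-5 < file-11 < file-10 < file-3 < file-14 < file-2 < file-1.
Counting 4 from the largest end gives file-3.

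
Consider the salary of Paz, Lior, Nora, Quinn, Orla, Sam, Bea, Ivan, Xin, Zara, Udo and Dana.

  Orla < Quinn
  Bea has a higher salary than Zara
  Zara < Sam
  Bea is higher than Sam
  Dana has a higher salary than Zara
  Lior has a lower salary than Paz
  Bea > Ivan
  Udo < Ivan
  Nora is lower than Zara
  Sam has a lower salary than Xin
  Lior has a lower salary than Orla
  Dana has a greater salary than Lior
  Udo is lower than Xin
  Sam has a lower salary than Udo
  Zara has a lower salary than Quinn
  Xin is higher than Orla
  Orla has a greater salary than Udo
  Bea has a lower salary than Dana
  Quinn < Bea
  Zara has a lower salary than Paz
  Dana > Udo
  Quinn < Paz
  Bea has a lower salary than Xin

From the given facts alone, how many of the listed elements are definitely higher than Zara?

9

The elements the relations force above Zara are Sam, Udo, Orla, Quinn, Paz, Ivan, Bea, Dana, Xin — no chain reaches any other.
That is 9.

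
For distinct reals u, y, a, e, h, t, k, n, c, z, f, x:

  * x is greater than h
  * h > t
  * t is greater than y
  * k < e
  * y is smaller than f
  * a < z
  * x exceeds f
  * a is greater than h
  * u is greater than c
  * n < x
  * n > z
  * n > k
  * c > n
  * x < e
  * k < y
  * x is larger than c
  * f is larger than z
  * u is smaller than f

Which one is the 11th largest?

The consecutive relations fix a unique order: k < y < t < h < a < z < n < c < u < f < x < e.
The 11th largest is y.

y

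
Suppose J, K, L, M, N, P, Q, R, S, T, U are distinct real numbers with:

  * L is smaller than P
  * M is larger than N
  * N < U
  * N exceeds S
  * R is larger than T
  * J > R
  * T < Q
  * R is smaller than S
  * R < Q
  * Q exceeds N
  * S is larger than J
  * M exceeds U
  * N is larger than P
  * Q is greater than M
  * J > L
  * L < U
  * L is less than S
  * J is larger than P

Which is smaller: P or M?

P < J and J < S give P < S.
With S < N: P < J < S < N.
Then N < U extends the chain to U.
Then U < M extends the chain to M.
So P < M; P is the smaller of the two.

P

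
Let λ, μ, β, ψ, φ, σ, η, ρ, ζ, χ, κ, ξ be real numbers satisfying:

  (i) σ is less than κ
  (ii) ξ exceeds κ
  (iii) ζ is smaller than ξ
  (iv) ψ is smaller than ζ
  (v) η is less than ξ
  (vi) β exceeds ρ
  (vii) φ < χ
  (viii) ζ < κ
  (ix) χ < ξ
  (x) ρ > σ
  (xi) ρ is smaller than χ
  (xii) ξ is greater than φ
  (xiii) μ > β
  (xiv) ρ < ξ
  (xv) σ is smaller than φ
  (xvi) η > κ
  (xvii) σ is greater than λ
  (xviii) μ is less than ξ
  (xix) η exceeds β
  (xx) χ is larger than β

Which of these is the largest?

ξ

Chaining downward from ξ: directly below it, ρ, φ, ζ, χ, κ, μ, η; then σ, β, ψ; then λ.
That covers every other element, and nothing is given above ξ, so ξ is the largest.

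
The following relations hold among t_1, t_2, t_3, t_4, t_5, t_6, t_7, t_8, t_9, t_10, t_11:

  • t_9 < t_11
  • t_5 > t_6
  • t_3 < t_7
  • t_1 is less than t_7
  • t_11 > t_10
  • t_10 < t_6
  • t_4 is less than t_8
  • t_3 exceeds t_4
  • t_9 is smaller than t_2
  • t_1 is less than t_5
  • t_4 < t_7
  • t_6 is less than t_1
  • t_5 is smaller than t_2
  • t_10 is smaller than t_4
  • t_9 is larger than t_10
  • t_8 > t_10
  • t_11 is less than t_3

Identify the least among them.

t_10

t_6 is not least since t_10 < t_6; t_9 is not least since t_10 < t_9; t_4 is not least since t_10 < t_4; t_1 is not least since t_6 < t_1; t_5 is not least since t_6 < t_5; t_8 is not least since t_10 < t_8; t_11 is not least since t_10 < t_11; t_3 is not least since t_4 < t_3; t_2 is not least since t_9 < t_2; t_7 is not least since t_1 < t_7.
Only t_10 has nothing below it, so t_10 is the least.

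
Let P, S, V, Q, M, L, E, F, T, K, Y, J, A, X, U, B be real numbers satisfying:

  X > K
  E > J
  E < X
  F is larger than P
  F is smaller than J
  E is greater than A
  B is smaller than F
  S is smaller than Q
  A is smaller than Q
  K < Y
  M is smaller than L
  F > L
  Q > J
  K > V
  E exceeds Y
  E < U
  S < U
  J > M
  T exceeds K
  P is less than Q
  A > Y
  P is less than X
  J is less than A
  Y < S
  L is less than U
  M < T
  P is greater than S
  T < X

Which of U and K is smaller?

K

K < Y and Y < S give K < S.
With S < P: K < Y < S < P.
With P < F: K < Y < S < P < F.
Then F < J extends the chain to J.
Then J < A extends the chain to A.
Then A < E extends the chain to E.
With E < U: K < Y < S < P < F < J < A < E < U.
So K < U; K is the smaller of the two.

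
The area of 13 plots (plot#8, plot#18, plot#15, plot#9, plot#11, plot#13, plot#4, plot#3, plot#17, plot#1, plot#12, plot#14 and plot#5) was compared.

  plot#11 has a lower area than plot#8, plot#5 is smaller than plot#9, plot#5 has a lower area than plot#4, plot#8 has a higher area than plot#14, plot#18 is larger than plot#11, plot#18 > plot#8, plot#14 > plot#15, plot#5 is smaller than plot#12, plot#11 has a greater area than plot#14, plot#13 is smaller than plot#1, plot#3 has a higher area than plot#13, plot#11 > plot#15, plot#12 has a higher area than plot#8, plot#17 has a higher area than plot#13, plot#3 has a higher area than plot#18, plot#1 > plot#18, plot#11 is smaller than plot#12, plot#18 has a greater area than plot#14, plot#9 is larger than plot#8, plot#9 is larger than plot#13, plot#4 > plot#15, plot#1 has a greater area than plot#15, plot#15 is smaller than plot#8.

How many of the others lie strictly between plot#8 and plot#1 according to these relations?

1

Chaining upward from plot#8 reaches: plot#9, plot#18, plot#12, plot#3.
Chaining downward from plot#1 reaches: plot#15, plot#14, plot#11, plot#13, plot#18.
Strictly between plot#8 and plot#1 are those in both lists: plot#18 — 1 element.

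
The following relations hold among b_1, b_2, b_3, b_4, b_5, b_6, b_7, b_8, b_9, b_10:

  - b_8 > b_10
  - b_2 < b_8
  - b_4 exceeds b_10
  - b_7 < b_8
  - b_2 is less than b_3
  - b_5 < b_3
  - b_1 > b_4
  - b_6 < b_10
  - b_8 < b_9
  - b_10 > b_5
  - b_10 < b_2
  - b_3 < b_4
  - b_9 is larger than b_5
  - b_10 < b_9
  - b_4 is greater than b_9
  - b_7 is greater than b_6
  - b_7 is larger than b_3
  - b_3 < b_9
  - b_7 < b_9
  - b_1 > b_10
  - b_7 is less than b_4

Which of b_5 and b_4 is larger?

The relevant relations are b_5 < b_10; b_10 < b_2; b_2 < b_3; b_3 < b_7; b_7 < b_8; b_8 < b_9; b_9 < b_4.
Together: b_5 < b_10 < b_2 < b_3 < b_7 < b_8 < b_9 < b_4.
So b_5 < b_4; b_4 is the larger of the two.

b_4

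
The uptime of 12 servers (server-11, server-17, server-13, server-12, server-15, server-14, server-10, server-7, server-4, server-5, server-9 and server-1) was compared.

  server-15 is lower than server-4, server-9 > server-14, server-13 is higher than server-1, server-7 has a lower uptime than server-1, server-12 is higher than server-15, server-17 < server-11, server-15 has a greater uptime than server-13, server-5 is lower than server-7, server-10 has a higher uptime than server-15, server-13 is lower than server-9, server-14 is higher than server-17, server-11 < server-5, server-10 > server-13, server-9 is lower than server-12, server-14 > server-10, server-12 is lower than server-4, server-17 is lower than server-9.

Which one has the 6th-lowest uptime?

The consecutive relations fix a unique order: server-17 < server-11 < server-5 < server-7 < server-1 < server-13 < server-15 < server-10 < server-14 < server-9 < server-12 < server-4.
The 6th smallest is server-13.

server-13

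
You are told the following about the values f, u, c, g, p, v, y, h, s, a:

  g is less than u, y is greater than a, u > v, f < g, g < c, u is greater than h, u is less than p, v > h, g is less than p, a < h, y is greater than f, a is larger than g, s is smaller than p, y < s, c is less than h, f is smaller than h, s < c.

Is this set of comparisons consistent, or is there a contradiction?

consistent

The single ordering f < g < a < y < s < c < h < v < u < p satisfies every listed relation, so no contradiction arises.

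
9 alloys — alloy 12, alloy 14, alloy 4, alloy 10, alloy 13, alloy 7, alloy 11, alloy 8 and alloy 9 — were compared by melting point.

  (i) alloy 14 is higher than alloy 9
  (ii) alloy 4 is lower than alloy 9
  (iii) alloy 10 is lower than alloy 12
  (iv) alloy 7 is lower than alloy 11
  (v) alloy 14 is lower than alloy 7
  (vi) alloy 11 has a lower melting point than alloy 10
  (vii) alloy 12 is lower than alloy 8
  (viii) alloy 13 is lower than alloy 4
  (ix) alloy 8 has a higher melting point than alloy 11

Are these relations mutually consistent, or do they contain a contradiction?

Every relation is compatible with alloy 13 < alloy 4 < alloy 9 < alloy 14 < alloy 7 < alloy 11 < alloy 10 < alloy 12 < alloy 8; the set is consistent.

consistent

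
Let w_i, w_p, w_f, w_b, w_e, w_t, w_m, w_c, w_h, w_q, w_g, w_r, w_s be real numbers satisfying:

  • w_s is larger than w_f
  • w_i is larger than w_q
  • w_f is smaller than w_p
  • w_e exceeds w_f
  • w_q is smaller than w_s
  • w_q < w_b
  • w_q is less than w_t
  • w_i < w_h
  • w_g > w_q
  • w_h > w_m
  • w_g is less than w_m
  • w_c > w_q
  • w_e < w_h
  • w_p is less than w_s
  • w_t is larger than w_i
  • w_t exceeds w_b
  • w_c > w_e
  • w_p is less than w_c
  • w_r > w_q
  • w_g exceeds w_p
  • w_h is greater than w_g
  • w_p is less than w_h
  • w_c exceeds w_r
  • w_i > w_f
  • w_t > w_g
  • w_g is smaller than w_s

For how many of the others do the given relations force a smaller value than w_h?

7

From w_h the given relations immediately reach w_p, w_g, w_e, w_m, w_i.
From those, w_q, w_f — 7 in total.
No other element is forced below w_h by the given relations, so the count is 7.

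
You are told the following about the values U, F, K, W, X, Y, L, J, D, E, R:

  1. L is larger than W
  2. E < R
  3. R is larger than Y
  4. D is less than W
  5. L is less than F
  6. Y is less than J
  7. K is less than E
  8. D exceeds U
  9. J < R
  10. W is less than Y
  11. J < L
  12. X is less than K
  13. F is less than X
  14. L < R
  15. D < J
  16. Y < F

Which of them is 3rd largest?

Piecing the relations together gives one ordering: U < D < W < Y < J < L < F < X < K < E < R.
The 3rd largest is K.

K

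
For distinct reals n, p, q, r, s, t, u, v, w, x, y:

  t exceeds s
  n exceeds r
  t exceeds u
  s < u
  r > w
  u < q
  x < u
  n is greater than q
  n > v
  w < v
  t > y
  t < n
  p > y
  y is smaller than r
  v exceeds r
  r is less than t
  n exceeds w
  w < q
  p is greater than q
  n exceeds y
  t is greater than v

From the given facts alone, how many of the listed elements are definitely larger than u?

4

The elements the relations force above u are t, q, p, n — no chain reaches any other.
That is 4.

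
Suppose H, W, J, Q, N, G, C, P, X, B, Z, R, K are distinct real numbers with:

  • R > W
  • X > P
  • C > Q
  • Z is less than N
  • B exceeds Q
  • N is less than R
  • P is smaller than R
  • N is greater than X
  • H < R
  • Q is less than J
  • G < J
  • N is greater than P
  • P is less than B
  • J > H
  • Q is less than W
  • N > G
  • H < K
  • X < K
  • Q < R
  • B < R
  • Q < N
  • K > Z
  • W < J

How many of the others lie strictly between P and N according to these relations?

1

Chaining upward from P reaches: X, B, R, K.
Chaining downward from N reaches: Q, X, G, Z.
Strictly between P and N are those in both lists: X — 1 element.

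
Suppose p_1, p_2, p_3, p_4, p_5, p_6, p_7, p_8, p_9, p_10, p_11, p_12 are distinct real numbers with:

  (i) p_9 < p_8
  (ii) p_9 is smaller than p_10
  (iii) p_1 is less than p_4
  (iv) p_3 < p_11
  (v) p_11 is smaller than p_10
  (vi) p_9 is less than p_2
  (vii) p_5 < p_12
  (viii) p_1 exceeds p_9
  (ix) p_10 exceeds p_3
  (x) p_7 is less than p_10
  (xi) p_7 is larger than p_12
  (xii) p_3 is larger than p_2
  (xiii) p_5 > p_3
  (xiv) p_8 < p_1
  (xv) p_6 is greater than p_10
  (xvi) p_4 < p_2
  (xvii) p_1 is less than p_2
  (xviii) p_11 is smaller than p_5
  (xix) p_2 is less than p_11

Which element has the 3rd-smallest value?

Chaining the given pairs: p_9 < p_8 < p_1 < p_4 < p_2 < p_3 < p_11 < p_5 < p_12 < p_7 < p_10 < p_6.
Counting 3 from the smallest end gives p_1.

p_1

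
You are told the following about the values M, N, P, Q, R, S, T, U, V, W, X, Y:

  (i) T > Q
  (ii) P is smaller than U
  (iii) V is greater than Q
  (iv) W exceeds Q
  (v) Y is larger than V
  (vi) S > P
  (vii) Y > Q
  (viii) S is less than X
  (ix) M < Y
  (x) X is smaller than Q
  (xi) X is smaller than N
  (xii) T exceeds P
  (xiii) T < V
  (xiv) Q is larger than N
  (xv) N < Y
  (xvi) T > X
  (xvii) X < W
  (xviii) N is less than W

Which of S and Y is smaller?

S < X and X < N give S < N.
Then N < Q extends the chain to Q.
Then Q < T extends the chain to T.
Then T < V extends the chain to V.
With V < Y: S < X < N < Q < T < V < Y.
So S < Y; S is the smaller of the two.

S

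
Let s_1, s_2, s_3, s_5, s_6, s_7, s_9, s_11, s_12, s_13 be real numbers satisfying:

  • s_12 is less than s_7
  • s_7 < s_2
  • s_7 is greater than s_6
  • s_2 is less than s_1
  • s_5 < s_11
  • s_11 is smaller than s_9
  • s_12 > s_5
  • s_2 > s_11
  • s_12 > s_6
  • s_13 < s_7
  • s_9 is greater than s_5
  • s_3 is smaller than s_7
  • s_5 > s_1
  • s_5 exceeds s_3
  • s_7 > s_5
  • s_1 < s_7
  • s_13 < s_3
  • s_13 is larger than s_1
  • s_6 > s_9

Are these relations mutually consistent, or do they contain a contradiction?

Chaining the given relations yields s_1 < s_13 < s_3 < s_5 < s_11 < s_9 < s_6 < s_12 < s_7 < s_2, so s_1 < s_2. But one relation states s_2 < s_1. These cannot both hold.

inconsistent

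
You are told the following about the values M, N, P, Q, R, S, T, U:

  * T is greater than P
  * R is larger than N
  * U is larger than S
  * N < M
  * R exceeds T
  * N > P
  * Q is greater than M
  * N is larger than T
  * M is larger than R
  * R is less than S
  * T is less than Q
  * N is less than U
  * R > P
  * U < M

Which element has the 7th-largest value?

Chaining the given pairs: P < T < N < R < S < U < M < Q.
Counting 7 from the largest end gives T.

T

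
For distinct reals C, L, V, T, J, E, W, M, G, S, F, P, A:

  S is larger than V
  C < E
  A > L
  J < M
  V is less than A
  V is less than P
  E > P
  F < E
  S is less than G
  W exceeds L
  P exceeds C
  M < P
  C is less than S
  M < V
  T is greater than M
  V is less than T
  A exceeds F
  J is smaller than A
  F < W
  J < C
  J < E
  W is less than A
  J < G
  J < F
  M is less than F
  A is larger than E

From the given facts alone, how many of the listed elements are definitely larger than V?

Directly above V: T, P, S, A.
One step further: G, E (6 so far).
Nothing else is reachable above V; 6 in all.

6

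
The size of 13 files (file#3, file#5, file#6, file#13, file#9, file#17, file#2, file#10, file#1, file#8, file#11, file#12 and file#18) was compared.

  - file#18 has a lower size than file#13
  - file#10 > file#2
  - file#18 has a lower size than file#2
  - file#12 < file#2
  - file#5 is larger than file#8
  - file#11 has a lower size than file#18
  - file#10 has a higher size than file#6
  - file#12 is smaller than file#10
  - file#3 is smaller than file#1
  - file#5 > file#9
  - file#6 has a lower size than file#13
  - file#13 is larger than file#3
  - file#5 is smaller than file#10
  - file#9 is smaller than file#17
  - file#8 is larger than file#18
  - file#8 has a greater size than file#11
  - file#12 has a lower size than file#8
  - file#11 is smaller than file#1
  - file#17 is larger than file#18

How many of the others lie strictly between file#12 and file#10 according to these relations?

3

Chaining upward from file#12 reaches: file#8, file#5, file#2.
Chaining downward from file#10 reaches: file#11, file#6, file#18, file#8, file#9, file#5, file#2.
Strictly between file#12 and file#10 are those in both lists: file#8, file#5, file#2 — 3 elements.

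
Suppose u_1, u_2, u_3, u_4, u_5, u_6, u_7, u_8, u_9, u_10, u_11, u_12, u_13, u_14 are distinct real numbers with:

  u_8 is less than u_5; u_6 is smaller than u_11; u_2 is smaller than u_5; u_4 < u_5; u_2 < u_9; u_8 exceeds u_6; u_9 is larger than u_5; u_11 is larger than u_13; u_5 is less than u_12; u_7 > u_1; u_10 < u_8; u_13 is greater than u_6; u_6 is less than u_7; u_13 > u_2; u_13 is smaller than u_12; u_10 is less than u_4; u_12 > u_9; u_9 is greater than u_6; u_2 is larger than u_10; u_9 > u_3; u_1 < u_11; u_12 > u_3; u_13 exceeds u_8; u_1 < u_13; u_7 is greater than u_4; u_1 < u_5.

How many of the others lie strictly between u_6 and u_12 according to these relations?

4

Chaining upward from u_6 reaches: u_8, u_13, u_5, u_9, u_11, u_7.
Chaining downward from u_12 reaches: u_1, u_10, u_3, u_2, u_4, u_8, u_13, u_5, u_9.
Strictly between u_6 and u_12 are those in both lists: u_8, u_13, u_5, u_9 — 4 elements.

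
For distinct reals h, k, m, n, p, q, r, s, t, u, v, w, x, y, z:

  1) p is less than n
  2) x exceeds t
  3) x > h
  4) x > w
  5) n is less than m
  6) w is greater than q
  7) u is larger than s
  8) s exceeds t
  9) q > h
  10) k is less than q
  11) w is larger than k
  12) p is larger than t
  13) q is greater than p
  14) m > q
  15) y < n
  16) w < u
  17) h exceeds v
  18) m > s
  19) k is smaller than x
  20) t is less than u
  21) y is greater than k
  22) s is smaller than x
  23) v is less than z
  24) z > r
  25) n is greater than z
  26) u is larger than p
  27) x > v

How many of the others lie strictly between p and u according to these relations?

Chaining upward from p reaches: q, w, x, n, m.
Chaining downward from u reaches: v, k, t, h, q, w, s.
Strictly between p and u are those in both lists: q, w — 2 elements.

2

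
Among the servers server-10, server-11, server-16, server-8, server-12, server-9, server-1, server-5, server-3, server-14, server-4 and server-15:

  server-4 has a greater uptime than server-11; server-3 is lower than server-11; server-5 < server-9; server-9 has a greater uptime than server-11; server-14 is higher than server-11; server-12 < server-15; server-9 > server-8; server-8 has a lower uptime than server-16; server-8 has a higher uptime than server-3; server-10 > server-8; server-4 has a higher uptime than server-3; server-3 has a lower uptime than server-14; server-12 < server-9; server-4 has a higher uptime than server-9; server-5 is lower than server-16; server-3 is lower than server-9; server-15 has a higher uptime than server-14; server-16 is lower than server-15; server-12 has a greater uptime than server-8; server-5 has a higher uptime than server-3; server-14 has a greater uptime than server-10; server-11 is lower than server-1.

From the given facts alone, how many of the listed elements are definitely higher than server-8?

The elements the relations force above server-8 are server-12, server-9, server-16, server-10, server-4, server-14, server-15 — no chain reaches any other.
That is 7.

7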